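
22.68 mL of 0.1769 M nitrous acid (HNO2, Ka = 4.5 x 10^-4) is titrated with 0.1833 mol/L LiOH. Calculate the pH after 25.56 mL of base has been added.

n(acid) = 0.1769 x 0.02268 = 0.004012 mol; n(LiOH) added = 0.1833 x 0.02556 = 0.004685 mol.
Base is in excess by 0.004685 - 0.004012 = 0.0006731 mol in a total volume of 0.04824 L.
[OH^-] = 0.0006731/0.04824 = 0.01395 M, so pOH = 1.86 and pH = 14.00 - 1.86 = 12.14.

12.14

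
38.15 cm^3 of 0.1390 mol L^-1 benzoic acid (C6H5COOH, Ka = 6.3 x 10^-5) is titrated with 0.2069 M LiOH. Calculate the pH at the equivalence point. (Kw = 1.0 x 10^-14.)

n(C6H5COOH) = 0.1390 x 0.03815 = 0.005303 mol; V(LiOH) at equivalence = 0.005303/0.2069 = 0.02563 L.
At equivalence all the acid is converted to C6H5COO-; total volume = 0.03815 + 0.02563 = 0.06378 L, so [C6H5COO-] = 0.005303/0.06378 = 0.08314 M.
Kb = Kw/Ka = 1.0e-14 / 6.3 x 10^-5 = 1.59e-10.
[OH^-] = sqrt(Kb x [C6H5COO-]) = sqrt(1.59e-10 x 0.08314) = 3.63e-6 M.
pOH = 5.44, so pH = 14.00 - 5.44 = 8.56.

8.56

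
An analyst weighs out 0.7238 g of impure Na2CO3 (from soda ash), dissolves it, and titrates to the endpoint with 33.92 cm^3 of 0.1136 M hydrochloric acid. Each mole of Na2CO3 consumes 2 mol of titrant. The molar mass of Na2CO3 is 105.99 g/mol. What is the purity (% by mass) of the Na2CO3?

n(HCl) = 0.1136 x 0.03392 = 0.003853 mol.
n(Na2CO3) = 0.003853 / 2 = 0.001927 mol.
mass of Na2CO3 = 0.001927 x 105.99 = 0.2042 g.
% purity = 0.2042 / 0.7238 x 100 = 28.2%.

28.2%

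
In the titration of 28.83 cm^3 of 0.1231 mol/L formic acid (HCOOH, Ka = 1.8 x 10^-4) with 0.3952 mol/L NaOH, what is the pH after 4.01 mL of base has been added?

3.65

Initial n(HCOOH) = 0.1231 x 0.02883 = 0.003549 mol.
n(NaOH) added = 0.3952 x 0.004010 = 0.001585 mol, converting that many moles of HCOOH to HCOO-.
Remaining n(HCOOH) = 0.001964 mol; n(HCOO-) = 0.001585 mol.
By Henderson-Hasselbalch, pH = pKa + log([A^-]/[HA]) = 3.74 + log(0.001585/0.001964) = 3.74 + (-0.09) = 3.65.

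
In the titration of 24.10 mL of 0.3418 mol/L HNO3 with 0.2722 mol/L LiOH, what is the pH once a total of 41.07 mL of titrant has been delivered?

12.65

n(acid) = 0.3418 x 0.02410 = 0.008237 mol; n(LiOH) added = 0.2722 x 0.04107 = 0.01118 mol.
Base is in excess by 0.01118 - 0.008237 = 0.002942 mol in a total volume of 0.06517 L.
[OH^-] = 0.002942/0.06517 = 0.04514 M, so pOH = 1.35 and pH = 14.00 - 1.35 = 12.65.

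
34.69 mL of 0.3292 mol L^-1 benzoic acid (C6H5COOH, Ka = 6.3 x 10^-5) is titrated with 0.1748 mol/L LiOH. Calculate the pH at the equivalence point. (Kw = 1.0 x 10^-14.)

8.63

n(C6H5COOH) = 0.3292 x 0.03469 = 0.01142 mol; V(LiOH) at equivalence = 0.01142/0.1748 = 0.06533 L.
At equivalence all the acid is converted to C6H5COO-; total volume = 0.03469 + 0.06533 = 0.1000 L, so [C6H5COO-] = 0.01142/0.1000 = 0.1142 M.
Kb = Kw/Ka = 1.0e-14 / 6.3 x 10^-5 = 1.59e-10.
[OH^-] = sqrt(Kb x [C6H5COO-]) = sqrt(1.59e-10 x 0.1142) = 4.26e-6 M.
pOH = 5.37, so pH = 14.00 - 5.37 = 8.63.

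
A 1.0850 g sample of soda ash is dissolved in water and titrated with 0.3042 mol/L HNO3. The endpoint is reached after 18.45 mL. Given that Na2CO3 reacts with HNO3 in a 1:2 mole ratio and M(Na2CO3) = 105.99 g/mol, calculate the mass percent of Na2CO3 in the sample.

n(HNO3) = 0.3042 x 0.01845 = 0.005612 mol.
n(Na2CO3) = 0.005612 / 2 = 0.002806 mol.
mass of Na2CO3 = 0.002806 x 105.99 = 0.2974 g.
% purity = 0.2974 / 1.0850 x 100 = 27.4%.

27.4%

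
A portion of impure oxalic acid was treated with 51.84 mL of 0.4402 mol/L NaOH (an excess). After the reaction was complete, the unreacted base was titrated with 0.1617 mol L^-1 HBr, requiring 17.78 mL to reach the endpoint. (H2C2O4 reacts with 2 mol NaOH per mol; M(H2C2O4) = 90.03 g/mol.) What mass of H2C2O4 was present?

Total n(NaOH) added = 0.4402 x 0.05184 = 0.02282 mol.
n(HBr) used = 0.1617 x 0.01778 = 0.002875 mol, which equals the excess n(NaOH).
So n(NaOH) consumed by the sample = 0.02282 - 0.002875 = 0.01994 mol.
n(H2C2O4) = 0.01994 / 2 = 0.009972 mol.
mass = 0.009972 mol x 90.03 g/mol = 0.898 g.

0.898 g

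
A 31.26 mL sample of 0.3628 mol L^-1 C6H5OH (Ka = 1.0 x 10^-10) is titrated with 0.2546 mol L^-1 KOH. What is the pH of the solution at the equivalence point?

n(C6H5OH) = 0.3628 x 0.03126 = 0.01134 mol; V(KOH) at equivalence = 0.01134/0.2546 = 0.04454 L.
At equivalence all the acid is converted to C6H5O-; total volume = 0.03126 + 0.04454 = 0.07580 L, so [C6H5O-] = 0.01134/0.07580 = 0.1496 M.
Kb = Kw/Ka = 1.0e-14 / 1.0 x 10^-10 = 0.000100.
[OH^-] = sqrt(Kb x [C6H5O-]) = sqrt(0.000100 x 0.1496) = 0.00387 M.
pOH = 2.41, so pH = 14.00 - 2.41 = 11.59.

11.59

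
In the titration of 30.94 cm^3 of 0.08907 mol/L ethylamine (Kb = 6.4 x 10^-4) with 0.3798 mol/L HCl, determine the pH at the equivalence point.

n(C2H5NH2) = 0.08907 x 0.03094 = 0.002756 mol; V(HCl) at equivalence = 0.002756/0.3798 = 0.007256 L.
At equivalence the base is fully converted to C2H5NH3+; total volume = 0.03820 L, so [C2H5NH3+] = 0.002756/0.03820 = 0.07215 M.
Ka(C2H5NH3+) = Kw/Kb = 1.0e-14 / 6.4 x 10^-4 = 1.56e-11.
[H^+] = sqrt(Ka x [C2H5NH3+]) = sqrt(1.56e-11 x 0.07215) = 1.06e-6 M.
pH = -log(1.06e-6) = 5.97.

5.97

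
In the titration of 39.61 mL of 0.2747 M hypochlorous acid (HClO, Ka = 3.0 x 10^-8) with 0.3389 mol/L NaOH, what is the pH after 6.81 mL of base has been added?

6.95

Initial n(HClO) = 0.2747 x 0.03961 = 0.01088 mol.
n(NaOH) added = 0.3389 x 0.006810 = 0.002308 mol, converting that many moles of HClO to ClO-.
Remaining n(HClO) = 0.008573 mol; n(ClO-) = 0.002308 mol.
By Henderson-Hasselbalch, pH = pKa + log([A^-]/[HA]) = 7.52 + log(0.002308/0.008573) = 7.52 + (-0.57) = 6.95.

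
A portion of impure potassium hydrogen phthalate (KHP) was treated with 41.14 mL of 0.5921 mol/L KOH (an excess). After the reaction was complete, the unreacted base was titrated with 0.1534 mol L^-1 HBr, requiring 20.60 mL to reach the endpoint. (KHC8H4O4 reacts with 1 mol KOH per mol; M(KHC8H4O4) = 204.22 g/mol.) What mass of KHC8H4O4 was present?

4.33 g

Total n(KOH) added = 0.5921 x 0.04114 = 0.02436 mol.
n(HBr) used = 0.1534 x 0.02060 = 0.003160 mol, which equals the excess n(KOH).
So n(KOH) consumed by the sample = 0.02436 - 0.003160 = 0.02120 mol.
n(KHC8H4O4) = 0.02120 / 1 = 0.02120 mol.
mass = 0.02120 mol x 204.22 g/mol = 4.33 g.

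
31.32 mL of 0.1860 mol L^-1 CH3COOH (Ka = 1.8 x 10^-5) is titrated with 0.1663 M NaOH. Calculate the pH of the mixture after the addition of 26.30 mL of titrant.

Initial n(CH3COOH) = 0.1860 x 0.03132 = 0.005826 mol.
n(NaOH) added = 0.1663 x 0.02630 = 0.004374 mol, converting that many moles of CH3COOH to CH3COO-.
Remaining n(CH3COOH) = 0.001452 mol; n(CH3COO-) = 0.004374 mol.
By Henderson-Hasselbalch, pH = pKa + log([A^-]/[HA]) = 4.74 + log(0.004374/0.001452) = 4.74 + (+0.48) = 5.22.

5.22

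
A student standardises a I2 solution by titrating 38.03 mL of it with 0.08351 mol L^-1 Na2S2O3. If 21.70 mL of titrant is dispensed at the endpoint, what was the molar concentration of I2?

n(Na2S2O3) = 0.08351 x 0.02170 = 0.001812 mol.
From the balanced equation, 2 mol Na2S2O3 reacts with 1 mol I2, so n(I2) = 0.001812 x 1/2 = 0.0009061 mol.
[I2] = 0.0009061 / 0.03803 L = 0.0238 M.

0.0238 M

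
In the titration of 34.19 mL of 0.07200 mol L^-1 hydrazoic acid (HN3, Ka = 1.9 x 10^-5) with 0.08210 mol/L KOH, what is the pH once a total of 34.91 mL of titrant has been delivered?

11.77

n(acid) = 0.07200 x 0.03419 = 0.002462 mol; n(KOH) added = 0.08210 x 0.03491 = 0.002866 mol.
Base is in excess by 0.002866 - 0.002462 = 0.0004044 mol in a total volume of 0.06910 L.
[OH^-] = 0.0004044/0.06910 = 0.005853 M, so pOH = 2.23 and pH = 14.00 - 2.23 = 11.77.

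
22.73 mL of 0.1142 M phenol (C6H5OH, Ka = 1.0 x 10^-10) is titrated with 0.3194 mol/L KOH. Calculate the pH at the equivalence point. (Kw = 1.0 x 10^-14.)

n(C6H5OH) = 0.1142 x 0.02273 = 0.002596 mol; V(KOH) at equivalence = 0.002596/0.3194 = 0.008127 L.
At equivalence all the acid is converted to C6H5O-; total volume = 0.02273 + 0.008127 = 0.03086 L, so [C6H5O-] = 0.002596/0.03086 = 0.08412 M.
Kb = Kw/Ka = 1.0e-14 / 1.0 x 10^-10 = 0.000100.
[OH^-] = sqrt(Kb x [C6H5O-]) = sqrt(0.000100 x 0.08412) = 0.00290 M.
pOH = 2.54, so pH = 14.00 - 2.54 = 11.46.

11.46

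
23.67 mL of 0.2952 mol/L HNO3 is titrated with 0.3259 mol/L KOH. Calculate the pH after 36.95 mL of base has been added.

n(acid) = 0.2952 x 0.02367 = 0.006987 mol; n(KOH) added = 0.3259 x 0.03695 = 0.01204 mol.
Base is in excess by 0.01204 - 0.006987 = 0.005055 mol in a total volume of 0.06062 L.
[OH^-] = 0.005055/0.06062 = 0.08338 M, so pOH = 1.08 and pH = 14.00 - 1.08 = 12.92.

12.92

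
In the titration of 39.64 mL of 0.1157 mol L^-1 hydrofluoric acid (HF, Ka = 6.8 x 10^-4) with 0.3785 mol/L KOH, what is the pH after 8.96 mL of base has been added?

Initial n(HF) = 0.1157 x 0.03964 = 0.004586 mol.
n(KOH) added = 0.3785 x 0.008960 = 0.003391 mol, converting that many moles of HF to F-.
Remaining n(HF) = 0.001195 mol; n(F-) = 0.003391 mol.
By Henderson-Hasselbalch, pH = pKa + log([A^-]/[HA]) = 3.17 + log(0.003391/0.001195) = 3.17 + (+0.45) = 3.62.

3.62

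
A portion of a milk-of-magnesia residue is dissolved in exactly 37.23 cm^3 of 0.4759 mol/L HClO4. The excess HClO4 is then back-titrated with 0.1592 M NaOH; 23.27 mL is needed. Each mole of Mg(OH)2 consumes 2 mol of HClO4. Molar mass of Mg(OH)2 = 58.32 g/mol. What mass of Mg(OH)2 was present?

Total n(HClO4) added = 0.4759 x 0.03723 = 0.01772 mol.
n(NaOH) used = 0.1592 x 0.02327 = 0.003705 mol, which equals the excess n(HClO4).
So n(HClO4) consumed by the sample = 0.01772 - 0.003705 = 0.01401 mol.
n(Mg(OH)2) = 0.01401 / 2 = 0.007007 mol.
mass = 0.007007 mol x 58.32 g/mol = 0.409 g.

0.409 g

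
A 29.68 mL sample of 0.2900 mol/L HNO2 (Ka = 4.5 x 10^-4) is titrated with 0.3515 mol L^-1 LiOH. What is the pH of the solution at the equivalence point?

8.27

n(HNO2) = 0.2900 x 0.02968 = 0.008607 mol; V(LiOH) at equivalence = 0.008607/0.3515 = 0.02449 L.
At equivalence all the acid is converted to NO2-; total volume = 0.02968 + 0.02449 = 0.05417 L, so [NO2-] = 0.008607/0.05417 = 0.1589 M.
Kb = Kw/Ka = 1.0e-14 / 4.5 x 10^-4 = 2.22e-11.
[OH^-] = sqrt(Kb x [NO2-]) = sqrt(2.22e-11 x 0.1589) = 1.88e-6 M.
pOH = 5.73, so pH = 14.00 - 5.73 = 8.27.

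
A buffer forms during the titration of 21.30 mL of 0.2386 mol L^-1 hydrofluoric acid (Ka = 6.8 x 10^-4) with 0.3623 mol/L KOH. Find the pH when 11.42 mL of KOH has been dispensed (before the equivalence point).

Initial n(HF) = 0.2386 x 0.02130 = 0.005082 mol.
n(KOH) added = 0.3623 x 0.01142 = 0.004137 mol, converting that many moles of HF to F-.
Remaining n(HF) = 0.0009447 mol; n(F-) = 0.004137 mol.
By Henderson-Hasselbalch, pH = pKa + log([A^-]/[HA]) = 3.17 + log(0.004137/0.0009447) = 3.17 + (+0.64) = 3.81.

3.81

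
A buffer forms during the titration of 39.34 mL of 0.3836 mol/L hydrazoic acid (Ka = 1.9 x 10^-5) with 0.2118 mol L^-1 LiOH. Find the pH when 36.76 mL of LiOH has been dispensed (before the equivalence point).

4.75

Initial n(HN3) = 0.3836 x 0.03934 = 0.01509 mol.
n(LiOH) added = 0.2118 x 0.03676 = 0.007786 mol, converting that many moles of HN3 to N3-.
Remaining n(HN3) = 0.007305 mol; n(N3-) = 0.007786 mol.
By Henderson-Hasselbalch, pH = pKa + log([A^-]/[HA]) = 4.72 + log(0.007786/0.007305) = 4.72 + (+0.03) = 4.75.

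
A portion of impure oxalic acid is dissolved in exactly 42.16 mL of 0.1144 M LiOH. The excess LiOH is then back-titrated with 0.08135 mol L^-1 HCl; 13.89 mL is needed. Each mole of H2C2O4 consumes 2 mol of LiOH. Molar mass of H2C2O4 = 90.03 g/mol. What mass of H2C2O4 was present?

Total n(LiOH) added = 0.1144 x 0.04216 = 0.004823 mol.
n(HCl) used = 0.08135 x 0.01389 = 0.001130 mol, which equals the excess n(LiOH).
So n(LiOH) consumed by the sample = 0.004823 - 0.001130 = 0.003693 mol.
n(H2C2O4) = 0.003693 / 2 = 0.001847 mol.
mass = 0.001847 mol x 90.03 g/mol = 0.166 g.

0.166 g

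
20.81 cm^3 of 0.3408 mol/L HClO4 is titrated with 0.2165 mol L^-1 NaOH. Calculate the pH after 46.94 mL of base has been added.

n(acid) = 0.3408 x 0.02081 = 0.007092 mol; n(NaOH) added = 0.2165 x 0.04694 = 0.01016 mol.
Base is in excess by 0.01016 - 0.007092 = 0.003070 mol in a total volume of 0.06775 L.
[OH^-] = 0.003070/0.06775 = 0.04532 M, so pOH = 1.34 and pH = 14.00 - 1.34 = 12.66.

12.66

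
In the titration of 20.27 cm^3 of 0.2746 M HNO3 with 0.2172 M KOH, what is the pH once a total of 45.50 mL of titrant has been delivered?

12.82

n(acid) = 0.2746 x 0.02027 = 0.005566 mol; n(KOH) added = 0.2172 x 0.04550 = 0.009883 mol.
Base is in excess by 0.009883 - 0.005566 = 0.004316 mol in a total volume of 0.06577 L.
[OH^-] = 0.004316/0.06577 = 0.06563 M, so pOH = 1.18 and pH = 14.00 - 1.18 = 12.82.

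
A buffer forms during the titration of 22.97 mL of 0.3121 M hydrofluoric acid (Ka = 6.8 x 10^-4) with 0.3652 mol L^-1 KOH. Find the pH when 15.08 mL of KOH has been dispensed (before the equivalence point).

Initial n(HF) = 0.3121 x 0.02297 = 0.007169 mol.
n(KOH) added = 0.3652 x 0.01508 = 0.005507 mol, converting that many moles of HF to F-.
Remaining n(HF) = 0.001662 mol; n(F-) = 0.005507 mol.
By Henderson-Hasselbalch, pH = pKa + log([A^-]/[HA]) = 3.17 + log(0.005507/0.001662) = 3.17 + (+0.52) = 3.69.

3.69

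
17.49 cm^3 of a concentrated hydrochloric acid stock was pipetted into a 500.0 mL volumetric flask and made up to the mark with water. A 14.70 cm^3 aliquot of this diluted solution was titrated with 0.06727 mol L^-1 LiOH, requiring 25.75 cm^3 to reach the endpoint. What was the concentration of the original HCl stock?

3.37 M

n(LiOH) = 0.06727 x 0.02575 = 0.001732 mol.
n(HCl) in the aliquot = 0.001732 mol.
[diluted HCl] = 0.001732 / 0.01470 = 0.1178 M.
Dilution factor = 500.0/17.49 = 28.59, so [stock] = 0.1178 x 28.59 = 3.37 M.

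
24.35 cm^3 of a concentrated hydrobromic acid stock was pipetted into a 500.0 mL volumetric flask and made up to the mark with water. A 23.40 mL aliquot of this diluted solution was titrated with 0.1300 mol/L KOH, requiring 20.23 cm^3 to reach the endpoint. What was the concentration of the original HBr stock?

2.31 M

n(KOH) = 0.1300 x 0.02023 = 0.002630 mol.
n(HBr) in the aliquot = 0.002630 mol.
[diluted HBr] = 0.002630 / 0.02340 = 0.1124 M.
Dilution factor = 500.0/24.35 = 20.53, so [stock] = 0.1124 x 20.53 = 2.31 M.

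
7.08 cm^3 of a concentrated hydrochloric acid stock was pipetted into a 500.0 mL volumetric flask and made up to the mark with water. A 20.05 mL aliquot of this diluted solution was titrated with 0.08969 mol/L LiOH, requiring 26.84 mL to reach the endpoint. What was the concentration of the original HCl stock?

n(LiOH) = 0.08969 x 0.02684 = 0.002407 mol.
n(HCl) in the aliquot = 0.002407 mol.
[diluted HCl] = 0.002407 / 0.02005 = 0.1201 M.
Dilution factor = 500.0/7.080 = 70.62, so [stock] = 0.1201 x 70.62 = 8.48 M.

8.48 M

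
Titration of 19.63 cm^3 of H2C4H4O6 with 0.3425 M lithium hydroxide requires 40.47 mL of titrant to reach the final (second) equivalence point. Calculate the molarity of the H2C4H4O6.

n(LiOH) = 0.3425 x 0.04047 = 0.01386 mol.
At the final (second) equivalence point, 2 mol OH^- react per mol H2C4H4O6, so n(H2C4H4O6) = 0.01386 / 2 = 0.006930 mol.
[H2C4H4O6] = 0.006930 / 0.01963 L = 0.353 M.

0.353 M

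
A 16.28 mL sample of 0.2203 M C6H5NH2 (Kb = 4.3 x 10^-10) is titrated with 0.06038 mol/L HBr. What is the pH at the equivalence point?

n(C6H5NH2) = 0.2203 x 0.01628 = 0.003586 mol; V(HBr) at equivalence = 0.003586/0.06038 = 0.05940 L.
At equivalence the base is fully converted to C6H5NH3+; total volume = 0.07568 L, so [C6H5NH3+] = 0.003586/0.07568 = 0.04739 M.
Ka(C6H5NH3+) = Kw/Kb = 1.0e-14 / 4.3 x 10^-10 = 2.33e-5.
[H^+] = sqrt(Ka x [C6H5NH3+]) = sqrt(2.33e-5 x 0.04739) = 0.00105 M.
pH = -log(0.00105) = 2.98.

2.98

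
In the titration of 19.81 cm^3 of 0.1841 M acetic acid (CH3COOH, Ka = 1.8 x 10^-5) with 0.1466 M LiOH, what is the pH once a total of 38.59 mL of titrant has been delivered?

12.54

n(acid) = 0.1841 x 0.01981 = 0.003647 mol; n(LiOH) added = 0.1466 x 0.03859 = 0.005657 mol.
Base is in excess by 0.005657 - 0.003647 = 0.002010 mol in a total volume of 0.05840 L.
[OH^-] = 0.002010/0.05840 = 0.03442 M, so pOH = 1.46 and pH = 14.00 - 1.46 = 12.54.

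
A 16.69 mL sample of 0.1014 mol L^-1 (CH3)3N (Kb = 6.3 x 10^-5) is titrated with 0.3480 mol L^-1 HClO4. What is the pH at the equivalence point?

n((CH3)3N) = 0.1014 x 0.01669 = 0.001692 mol; V(HClO4) at equivalence = 0.001692/0.3480 = 0.004863 L.
At equivalence the base is fully converted to (CH3)3NH+; total volume = 0.02155 L, so [(CH3)3NH+] = 0.001692/0.02155 = 0.07852 M.
Ka((CH3)3NH+) = Kw/Kb = 1.0e-14 / 6.3 x 10^-5 = 1.59e-10.
[H^+] = sqrt(Ka x [(CH3)3NH+]) = sqrt(1.59e-10 x 0.07852) = 3.53e-6 M.
pH = -log(3.53e-6) = 5.45.

5.45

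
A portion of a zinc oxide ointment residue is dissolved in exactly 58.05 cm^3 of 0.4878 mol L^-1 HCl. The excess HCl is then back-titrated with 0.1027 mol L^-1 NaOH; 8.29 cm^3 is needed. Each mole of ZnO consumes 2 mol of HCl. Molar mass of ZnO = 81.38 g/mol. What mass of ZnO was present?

Total n(HCl) added = 0.4878 x 0.05805 = 0.02832 mol.
n(NaOH) used = 0.1027 x 0.008290 = 0.0008514 mol, which equals the excess n(HCl).
So n(HCl) consumed by the sample = 0.02832 - 0.0008514 = 0.02747 mol.
n(ZnO) = 0.02747 / 2 = 0.01373 mol.
mass = 0.01373 mol x 81.38 g/mol = 1.12 g.

1.12 g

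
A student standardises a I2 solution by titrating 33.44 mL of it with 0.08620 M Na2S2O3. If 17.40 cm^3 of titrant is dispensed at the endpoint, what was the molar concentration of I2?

0.0224 M

n(Na2S2O3) = 0.08620 x 0.01740 = 0.001500 mol.
From the balanced equation, 2 mol Na2S2O3 reacts with 1 mol I2, so n(I2) = 0.001500 x 1/2 = 0.0007499 mol.
[I2] = 0.0007499 / 0.03344 L = 0.0224 M.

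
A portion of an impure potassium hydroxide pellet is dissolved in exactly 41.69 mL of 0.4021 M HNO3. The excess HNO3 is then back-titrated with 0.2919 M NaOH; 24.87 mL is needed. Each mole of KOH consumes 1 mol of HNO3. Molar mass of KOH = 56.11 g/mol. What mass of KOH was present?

Total n(HNO3) added = 0.4021 x 0.04169 = 0.01676 mol.
n(NaOH) used = 0.2919 x 0.02487 = 0.007260 mol, which equals the excess n(HNO3).
So n(HNO3) consumed by the sample = 0.01676 - 0.007260 = 0.009504 mol.
n(KOH) = 0.009504 / 1 = 0.009504 mol.
mass = 0.009504 mol x 56.11 g/mol = 0.533 g.

0.533 g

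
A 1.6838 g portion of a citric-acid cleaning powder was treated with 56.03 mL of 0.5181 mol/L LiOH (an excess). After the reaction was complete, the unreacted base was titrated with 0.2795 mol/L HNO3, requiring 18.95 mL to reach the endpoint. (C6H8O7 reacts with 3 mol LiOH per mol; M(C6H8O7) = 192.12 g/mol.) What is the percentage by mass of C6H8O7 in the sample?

Total n(LiOH) added = 0.5181 x 0.05603 = 0.02903 mol.
n(HNO3) used = 0.2795 x 0.01895 = 0.005297 mol, which equals the excess n(LiOH).
So n(LiOH) consumed by the sample = 0.02903 - 0.005297 = 0.02373 mol.
n(C6H8O7) = 0.02373 / 3 = 0.007911 mol.
mass C6H8O7 = 0.007911 x 192.12 = 1.520 g, so %C6H8O7 = 1.520/1.6838 x 100 = 90.3%.

90.3%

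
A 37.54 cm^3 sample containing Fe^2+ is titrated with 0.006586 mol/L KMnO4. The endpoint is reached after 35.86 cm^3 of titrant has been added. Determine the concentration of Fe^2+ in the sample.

n(KMnO4) = 0.006586 x 0.03586 = 0.0002362 mol.
From the balanced equation, 1 mol KMnO4 reacts with 5 mol Fe^2+, so n(Fe^2+) = 0.0002362 x 5/1 = 0.001181 mol.
[Fe^2+] = 0.001181 / 0.03754 L = 0.0315 M.

0.0315 M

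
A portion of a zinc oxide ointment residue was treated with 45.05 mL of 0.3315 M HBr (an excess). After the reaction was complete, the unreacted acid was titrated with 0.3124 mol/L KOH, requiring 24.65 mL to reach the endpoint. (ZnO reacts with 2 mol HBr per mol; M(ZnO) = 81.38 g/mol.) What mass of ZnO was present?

Total n(HBr) added = 0.3315 x 0.04505 = 0.01493 mol.
n(KOH) used = 0.3124 x 0.02465 = 0.007701 mol, which equals the excess n(HBr).
So n(HBr) consumed by the sample = 0.01493 - 0.007701 = 0.007233 mol.
n(ZnO) = 0.007233 / 2 = 0.003617 mol.
mass = 0.003617 mol x 81.38 g/mol = 0.294 g.

0.294 g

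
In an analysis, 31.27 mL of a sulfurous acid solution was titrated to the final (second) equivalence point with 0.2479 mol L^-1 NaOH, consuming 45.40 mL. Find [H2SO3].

0.180 M

n(NaOH) = 0.2479 x 0.04540 = 0.01125 mol.
At the final (second) equivalence point, 2 mol OH^- react per mol H2SO3, so n(H2SO3) = 0.01125 / 2 = 0.005627 mol.
[H2SO3] = 0.005627 / 0.03127 L = 0.180 M.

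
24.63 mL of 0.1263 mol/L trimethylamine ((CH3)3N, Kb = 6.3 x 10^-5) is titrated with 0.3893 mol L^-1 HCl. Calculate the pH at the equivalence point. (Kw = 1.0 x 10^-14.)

n((CH3)3N) = 0.1263 x 0.02463 = 0.003111 mol; V(HCl) at equivalence = 0.003111/0.3893 = 0.007991 L.
At equivalence the base is fully converted to (CH3)3NH+; total volume = 0.03262 L, so [(CH3)3NH+] = 0.003111/0.03262 = 0.09536 M.
Ka((CH3)3NH+) = Kw/Kb = 1.0e-14 / 6.3 x 10^-5 = 1.59e-10.
[H^+] = sqrt(Ka x [(CH3)3NH+]) = sqrt(1.59e-10 x 0.09536) = 3.89e-6 M.
pH = -log(3.89e-6) = 5.41.

5.41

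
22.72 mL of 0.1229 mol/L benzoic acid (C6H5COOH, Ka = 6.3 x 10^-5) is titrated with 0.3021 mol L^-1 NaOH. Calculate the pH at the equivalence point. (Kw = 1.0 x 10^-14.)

n(C6H5COOH) = 0.1229 x 0.02272 = 0.002792 mol; V(NaOH) at equivalence = 0.002792/0.3021 = 0.009243 L.
At equivalence all the acid is converted to C6H5COO-; total volume = 0.02272 + 0.009243 = 0.03196 L, so [C6H5COO-] = 0.002792/0.03196 = 0.08736 M.
Kb = Kw/Ka = 1.0e-14 / 6.3 x 10^-5 = 1.59e-10.
[OH^-] = sqrt(Kb x [C6H5COO-]) = sqrt(1.59e-10 x 0.08736) = 3.72e-6 M.
pOH = 5.43, so pH = 14.00 - 5.43 = 8.57.

8.57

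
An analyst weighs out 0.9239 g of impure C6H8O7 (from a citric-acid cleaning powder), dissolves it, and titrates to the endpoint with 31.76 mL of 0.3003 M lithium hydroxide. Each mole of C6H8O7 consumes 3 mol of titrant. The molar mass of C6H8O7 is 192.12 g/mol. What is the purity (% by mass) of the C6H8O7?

n(LiOH) = 0.3003 x 0.03176 = 0.009538 mol.
n(C6H8O7) = 0.009538 / 3 = 0.003179 mol.
mass of C6H8O7 = 0.003179 x 192.12 = 0.6108 g.
% purity = 0.6108 / 0.9239 x 100 = 66.1%.

66.1%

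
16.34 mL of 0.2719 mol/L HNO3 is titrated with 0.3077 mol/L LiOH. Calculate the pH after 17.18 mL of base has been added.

12.40

n(acid) = 0.2719 x 0.01634 = 0.004443 mol; n(LiOH) added = 0.3077 x 0.01718 = 0.005286 mol.
Base is in excess by 0.005286 - 0.004443 = 0.0008434 mol in a total volume of 0.03352 L.
[OH^-] = 0.0008434/0.03352 = 0.02516 M, so pOH = 1.60 and pH = 14.00 - 1.60 = 12.40.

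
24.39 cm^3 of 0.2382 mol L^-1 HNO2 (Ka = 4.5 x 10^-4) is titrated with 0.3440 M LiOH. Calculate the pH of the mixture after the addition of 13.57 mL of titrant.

3.96

Initial n(HNO2) = 0.2382 x 0.02439 = 0.005810 mol.
n(LiOH) added = 0.3440 x 0.01357 = 0.004668 mol, converting that many moles of HNO2 to NO2-.
Remaining n(HNO2) = 0.001142 mol; n(NO2-) = 0.004668 mol.
By Henderson-Hasselbalch, pH = pKa + log([A^-]/[HA]) = 3.35 + log(0.004668/0.001142) = 3.35 + (+0.61) = 3.96.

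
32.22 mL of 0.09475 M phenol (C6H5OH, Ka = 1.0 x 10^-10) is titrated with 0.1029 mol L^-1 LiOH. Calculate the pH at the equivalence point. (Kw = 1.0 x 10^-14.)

11.35

n(C6H5OH) = 0.09475 x 0.03222 = 0.003053 mol; V(LiOH) at equivalence = 0.003053/0.1029 = 0.02967 L.
At equivalence all the acid is converted to C6H5O-; total volume = 0.03222 + 0.02967 = 0.06189 L, so [C6H5O-] = 0.003053/0.06189 = 0.04933 M.
Kb = Kw/Ka = 1.0e-14 / 1.0 x 10^-10 = 0.000100.
[OH^-] = sqrt(Kb x [C6H5O-]) = sqrt(0.000100 x 0.04933) = 0.00222 M.
pOH = 2.65, so pH = 14.00 - 2.65 = 11.35.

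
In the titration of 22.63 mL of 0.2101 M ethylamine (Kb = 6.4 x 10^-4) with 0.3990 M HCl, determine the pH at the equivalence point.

5.83

n(C2H5NH2) = 0.2101 x 0.02263 = 0.004755 mol; V(HCl) at equivalence = 0.004755/0.3990 = 0.01192 L.
At equivalence the base is fully converted to C2H5NH3+; total volume = 0.03455 L, so [C2H5NH3+] = 0.004755/0.03455 = 0.1376 M.
Ka(C2H5NH3+) = Kw/Kb = 1.0e-14 / 6.4 x 10^-4 = 1.56e-11.
[H^+] = sqrt(Ka x [C2H5NH3+]) = sqrt(1.56e-11 x 0.1376) = 1.47e-6 M.
pH = -log(1.47e-6) = 5.83.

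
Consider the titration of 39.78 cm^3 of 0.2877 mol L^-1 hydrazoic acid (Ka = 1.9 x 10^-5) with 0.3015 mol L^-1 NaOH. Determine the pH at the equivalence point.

8.94

n(HN3) = 0.2877 x 0.03978 = 0.01144 mol; V(NaOH) at equivalence = 0.01144/0.3015 = 0.03796 L.
At equivalence all the acid is converted to N3-; total volume = 0.03978 + 0.03796 = 0.07774 L, so [N3-] = 0.01144/0.07774 = 0.1472 M.
Kb = Kw/Ka = 1.0e-14 / 1.9 x 10^-5 = 5.26e-10.
[OH^-] = sqrt(Kb x [N3-]) = sqrt(5.26e-10 x 0.1472) = 8.80e-6 M.
pOH = 5.06, so pH = 14.00 - 5.06 = 8.94.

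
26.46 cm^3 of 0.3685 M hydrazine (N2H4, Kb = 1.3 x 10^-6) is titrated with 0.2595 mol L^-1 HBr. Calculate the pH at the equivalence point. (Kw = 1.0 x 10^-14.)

n(N2H4) = 0.3685 x 0.02646 = 0.009751 mol; V(HBr) at equivalence = 0.009751/0.2595 = 0.03757 L.
At equivalence the base is fully converted to N2H5+; total volume = 0.06403 L, so [N2H5+] = 0.009751/0.06403 = 0.1523 M.
Ka(N2H5+) = Kw/Kb = 1.0e-14 / 1.3 x 10^-6 = 7.69e-9.
[H^+] = sqrt(Ka x [N2H5+]) = sqrt(7.69e-9 x 0.1523) = 3.42e-5 M.
pH = -log(3.42e-5) = 4.47.

4.47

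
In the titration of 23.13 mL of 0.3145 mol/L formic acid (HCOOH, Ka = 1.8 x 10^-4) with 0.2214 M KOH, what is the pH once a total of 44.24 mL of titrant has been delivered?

12.57

n(acid) = 0.3145 x 0.02313 = 0.007274 mol; n(KOH) added = 0.2214 x 0.04424 = 0.009795 mol.
Base is in excess by 0.009795 - 0.007274 = 0.002520 mol in a total volume of 0.06737 L.
[OH^-] = 0.002520/0.06737 = 0.03741 M, so pOH = 1.43 and pH = 14.00 - 1.43 = 12.57.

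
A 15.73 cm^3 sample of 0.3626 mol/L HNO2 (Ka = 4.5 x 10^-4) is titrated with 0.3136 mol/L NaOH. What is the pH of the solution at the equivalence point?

n(HNO2) = 0.3626 x 0.01573 = 0.005704 mol; V(NaOH) at equivalence = 0.005704/0.3136 = 0.01819 L.
At equivalence all the acid is converted to NO2-; total volume = 0.01573 + 0.01819 = 0.03392 L, so [NO2-] = 0.005704/0.03392 = 0.1682 M.
Kb = Kw/Ka = 1.0e-14 / 4.5 x 10^-4 = 2.22e-11.
[OH^-] = sqrt(Kb x [NO2-]) = sqrt(2.22e-11 x 0.1682) = 1.93e-6 M.
pOH = 5.71, so pH = 14.00 - 5.71 = 8.29.

8.29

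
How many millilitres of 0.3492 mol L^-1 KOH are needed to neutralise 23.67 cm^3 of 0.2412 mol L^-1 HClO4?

16.3 mL

n(HClO4) = 0.2412 mol/L x 0.02367 L = 0.005709 mol.
At equivalence n(KOH) = n(HClO4) = 0.005709 mol.
V(KOH) = 0.005709 / 0.3492 = 0.01635 L = 16.3 mL.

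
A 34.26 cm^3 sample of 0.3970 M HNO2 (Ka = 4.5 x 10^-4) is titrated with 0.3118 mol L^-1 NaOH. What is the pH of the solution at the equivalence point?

8.29

n(HNO2) = 0.3970 x 0.03426 = 0.01360 mol; V(NaOH) at equivalence = 0.01360/0.3118 = 0.04362 L.
At equivalence all the acid is converted to NO2-; total volume = 0.03426 + 0.04362 = 0.07788 L, so [NO2-] = 0.01360/0.07788 = 0.1746 M.
Kb = Kw/Ka = 1.0e-14 / 4.5 x 10^-4 = 2.22e-11.
[OH^-] = sqrt(Kb x [NO2-]) = sqrt(2.22e-11 x 0.1746) = 1.97e-6 M.
pOH = 5.71, so pH = 14.00 - 5.71 = 8.29.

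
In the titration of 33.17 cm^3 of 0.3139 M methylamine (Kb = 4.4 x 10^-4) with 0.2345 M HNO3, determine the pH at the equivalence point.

n(CH3NH2) = 0.3139 x 0.03317 = 0.01041 mol; V(HNO3) at equivalence = 0.01041/0.2345 = 0.04440 L.
At equivalence the base is fully converted to CH3NH3+; total volume = 0.07757 L, so [CH3NH3+] = 0.01041/0.07757 = 0.1342 M.
Ka(CH3NH3+) = Kw/Kb = 1.0e-14 / 4.4 x 10^-4 = 2.27e-11.
[H^+] = sqrt(Ka x [CH3NH3+]) = sqrt(2.27e-11 x 0.1342) = 1.75e-6 M.
pH = -log(1.75e-6) = 5.76.

5.76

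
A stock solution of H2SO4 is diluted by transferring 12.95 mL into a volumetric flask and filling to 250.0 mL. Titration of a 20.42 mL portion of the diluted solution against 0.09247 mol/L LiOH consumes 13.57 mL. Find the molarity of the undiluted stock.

0.593 M

n(LiOH) = 0.09247 x 0.01357 = 0.001255 mol.
n(H2SO4) in the aliquot = 0.001255 x 1/2 = 0.0006274 mol.
[diluted H2SO4] = 0.0006274 / 0.02042 = 0.03073 M.
Dilution factor = 250.0/12.95 = 19.31, so [stock] = 0.03073 x 19.31 = 0.593 M.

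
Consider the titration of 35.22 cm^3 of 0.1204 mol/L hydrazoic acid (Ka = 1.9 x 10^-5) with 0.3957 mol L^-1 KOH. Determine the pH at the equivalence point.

n(HN3) = 0.1204 x 0.03522 = 0.004240 mol; V(KOH) at equivalence = 0.004240/0.3957 = 0.01072 L.
At equivalence all the acid is converted to N3-; total volume = 0.03522 + 0.01072 = 0.04594 L, so [N3-] = 0.004240/0.04594 = 0.09231 M.
Kb = Kw/Ka = 1.0e-14 / 1.9 x 10^-5 = 5.26e-10.
[OH^-] = sqrt(Kb x [N3-]) = sqrt(5.26e-10 x 0.09231) = 6.97e-6 M.
pOH = 5.16, so pH = 14.00 - 5.16 = 8.84.

8.84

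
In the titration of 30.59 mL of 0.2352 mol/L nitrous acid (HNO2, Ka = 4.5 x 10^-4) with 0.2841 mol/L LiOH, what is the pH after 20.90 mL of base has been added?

Initial n(HNO2) = 0.2352 x 0.03059 = 0.007195 mol.
n(LiOH) added = 0.2841 x 0.02090 = 0.005938 mol, converting that many moles of HNO2 to NO2-.
Remaining n(HNO2) = 0.001257 mol; n(NO2-) = 0.005938 mol.
By Henderson-Hasselbalch, pH = pKa + log([A^-]/[HA]) = 3.35 + log(0.005938/0.001257) = 3.35 + (+0.67) = 4.02.

4.02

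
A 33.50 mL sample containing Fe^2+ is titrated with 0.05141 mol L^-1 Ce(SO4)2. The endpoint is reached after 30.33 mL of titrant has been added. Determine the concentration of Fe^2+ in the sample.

n(Ce(SO4)2) = 0.05141 x 0.03033 = 0.001559 mol.
From the balanced equation, 1 mol Ce(SO4)2 reacts with 1 mol Fe^2+, so n(Fe^2+) = 0.001559 x 1/1 = 0.001559 mol.
[Fe^2+] = 0.001559 / 0.03350 L = 0.0465 M.

0.0465 M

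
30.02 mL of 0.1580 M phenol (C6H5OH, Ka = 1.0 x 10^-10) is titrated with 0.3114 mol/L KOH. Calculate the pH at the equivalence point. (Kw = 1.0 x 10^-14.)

11.51

n(C6H5OH) = 0.1580 x 0.03002 = 0.004743 mol; V(KOH) at equivalence = 0.004743/0.3114 = 0.01523 L.
At equivalence all the acid is converted to C6H5O-; total volume = 0.03002 + 0.01523 = 0.04525 L, so [C6H5O-] = 0.004743/0.04525 = 0.1048 M.
Kb = Kw/Ka = 1.0e-14 / 1.0 x 10^-10 = 0.000100.
[OH^-] = sqrt(Kb x [C6H5O-]) = sqrt(0.000100 x 0.1048) = 0.00324 M.
pOH = 2.49, so pH = 14.00 - 2.49 = 11.51.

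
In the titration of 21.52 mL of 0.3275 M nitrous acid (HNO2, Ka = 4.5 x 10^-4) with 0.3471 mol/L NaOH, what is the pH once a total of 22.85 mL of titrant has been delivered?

n(acid) = 0.3275 x 0.02152 = 0.007048 mol; n(NaOH) added = 0.3471 x 0.02285 = 0.007931 mol.
Base is in excess by 0.007931 - 0.007048 = 0.0008834 mol in a total volume of 0.04437 L.
[OH^-] = 0.0008834/0.04437 = 0.01991 M, so pOH = 1.70 and pH = 14.00 - 1.70 = 12.30.

12.30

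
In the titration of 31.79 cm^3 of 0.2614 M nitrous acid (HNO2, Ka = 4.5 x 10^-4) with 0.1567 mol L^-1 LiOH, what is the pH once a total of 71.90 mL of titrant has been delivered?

n(acid) = 0.2614 x 0.03179 = 0.008310 mol; n(LiOH) added = 0.1567 x 0.07190 = 0.01127 mol.
Base is in excess by 0.01127 - 0.008310 = 0.002957 mol in a total volume of 0.1037 L.
[OH^-] = 0.002957/0.1037 = 0.02852 M, so pOH = 1.54 and pH = 14.00 - 1.54 = 12.46.

12.46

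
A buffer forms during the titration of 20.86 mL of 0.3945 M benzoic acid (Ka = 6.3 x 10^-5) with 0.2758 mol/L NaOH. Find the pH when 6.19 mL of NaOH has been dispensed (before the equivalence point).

3.62

Initial n(C6H5COOH) = 0.3945 x 0.02086 = 0.008229 mol.
n(NaOH) added = 0.2758 x 0.006190 = 0.001707 mol, converting that many moles of C6H5COOH to C6H5COO-.
Remaining n(C6H5COOH) = 0.006522 mol; n(C6H5COO-) = 0.001707 mol.
By Henderson-Hasselbalch, pH = pKa + log([A^-]/[HA]) = 4.20 + log(0.001707/0.006522) = 4.20 + (-0.58) = 3.62.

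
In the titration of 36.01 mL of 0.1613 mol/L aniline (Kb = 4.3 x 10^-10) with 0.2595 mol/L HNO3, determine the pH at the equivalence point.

2.82

n(C6H5NH2) = 0.1613 x 0.03601 = 0.005808 mol; V(HNO3) at equivalence = 0.005808/0.2595 = 0.02238 L.
At equivalence the base is fully converted to C6H5NH3+; total volume = 0.05839 L, so [C6H5NH3+] = 0.005808/0.05839 = 0.09947 M.
Ka(C6H5NH3+) = Kw/Kb = 1.0e-14 / 4.3 x 10^-10 = 2.33e-5.
[H^+] = sqrt(Ka x [C6H5NH3+]) = sqrt(2.33e-5 x 0.09947) = 0.00152 M.
pH = -log(0.00152) = 2.82.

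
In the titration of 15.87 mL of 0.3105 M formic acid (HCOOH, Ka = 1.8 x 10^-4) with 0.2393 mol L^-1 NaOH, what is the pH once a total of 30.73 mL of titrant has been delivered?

n(acid) = 0.3105 x 0.01587 = 0.004928 mol; n(NaOH) added = 0.2393 x 0.03073 = 0.007354 mol.
Base is in excess by 0.007354 - 0.004928 = 0.002426 mol in a total volume of 0.04660 L.
[OH^-] = 0.002426/0.04660 = 0.05206 M, so pOH = 1.28 and pH = 14.00 - 1.28 = 12.72.

12.72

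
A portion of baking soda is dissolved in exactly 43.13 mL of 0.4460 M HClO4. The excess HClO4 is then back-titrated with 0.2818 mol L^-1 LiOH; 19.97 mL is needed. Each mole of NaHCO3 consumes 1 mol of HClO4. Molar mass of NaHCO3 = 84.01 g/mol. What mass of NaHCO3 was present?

Total n(HClO4) added = 0.4460 x 0.04313 = 0.01924 mol.
n(LiOH) used = 0.2818 x 0.01997 = 0.005628 mol, which equals the excess n(HClO4).
So n(HClO4) consumed by the sample = 0.01924 - 0.005628 = 0.01361 mol.
n(NaHCO3) = 0.01361 / 1 = 0.01361 mol.
mass = 0.01361 mol x 84.01 g/mol = 1.14 g.

1.14 g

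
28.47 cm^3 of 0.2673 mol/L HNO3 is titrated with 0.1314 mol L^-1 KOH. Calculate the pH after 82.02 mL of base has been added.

n(acid) = 0.2673 x 0.02847 = 0.007610 mol; n(KOH) added = 0.1314 x 0.08202 = 0.01078 mol.
Base is in excess by 0.01078 - 0.007610 = 0.003167 mol in a total volume of 0.1105 L.
[OH^-] = 0.003167/0.1105 = 0.02867 M, so pOH = 1.54 and pH = 14.00 - 1.54 = 12.46.

12.46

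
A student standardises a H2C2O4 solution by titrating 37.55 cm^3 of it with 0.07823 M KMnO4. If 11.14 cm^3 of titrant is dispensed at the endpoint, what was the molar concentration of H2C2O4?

0.0580 M

n(KMnO4) = 0.07823 x 0.01114 = 0.0008715 mol.
From the balanced equation, 2 mol KMnO4 reacts with 5 mol H2C2O4, so n(H2C2O4) = 0.0008715 x 5/2 = 0.002179 mol.
[H2C2O4] = 0.002179 / 0.03755 L = 0.0580 M.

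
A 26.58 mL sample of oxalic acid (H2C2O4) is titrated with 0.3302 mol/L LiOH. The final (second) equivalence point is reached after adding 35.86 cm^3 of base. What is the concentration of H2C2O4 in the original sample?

0.223 M

n(LiOH) = 0.3302 x 0.03586 = 0.01184 mol.
At the final (second) equivalence point, 2 mol OH^- react per mol H2C2O4, so n(H2C2O4) = 0.01184 / 2 = 0.005920 mol.
[H2C2O4] = 0.005920 / 0.02658 L = 0.223 M.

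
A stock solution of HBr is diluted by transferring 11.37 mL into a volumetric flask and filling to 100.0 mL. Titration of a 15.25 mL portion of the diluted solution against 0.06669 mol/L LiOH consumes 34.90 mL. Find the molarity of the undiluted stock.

n(LiOH) = 0.06669 x 0.03490 = 0.002327 mol.
n(HBr) in the aliquot = 0.002327 mol.
[diluted HBr] = 0.002327 / 0.01525 = 0.1526 M.
Dilution factor = 100.0/11.37 = 8.795, so [stock] = 0.1526 x 8.795 = 1.34 M.

1.34 M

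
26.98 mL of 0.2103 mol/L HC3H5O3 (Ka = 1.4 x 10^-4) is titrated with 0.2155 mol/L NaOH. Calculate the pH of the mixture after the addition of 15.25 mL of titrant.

Initial n(HC3H5O3) = 0.2103 x 0.02698 = 0.005674 mol.
n(NaOH) added = 0.2155 x 0.01525 = 0.003286 mol, converting that many moles of HC3H5O3 to C3H5O3-.
Remaining n(HC3H5O3) = 0.002388 mol; n(C3H5O3-) = 0.003286 mol.
By Henderson-Hasselbalch, pH = pKa + log([A^-]/[HA]) = 3.85 + log(0.003286/0.002388) = 3.85 + (+0.14) = 3.99.

3.99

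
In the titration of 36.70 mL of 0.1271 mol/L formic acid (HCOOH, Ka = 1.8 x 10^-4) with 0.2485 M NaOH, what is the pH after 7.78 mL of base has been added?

Initial n(HCOOH) = 0.1271 x 0.03670 = 0.004665 mol.
n(NaOH) added = 0.2485 x 0.007780 = 0.001933 mol, converting that many moles of HCOOH to HCOO-.
Remaining n(HCOOH) = 0.002731 mol; n(HCOO-) = 0.001933 mol.
By Henderson-Hasselbalch, pH = pKa + log([A^-]/[HA]) = 3.74 + log(0.001933/0.002731) = 3.74 + (-0.15) = 3.59.

3.59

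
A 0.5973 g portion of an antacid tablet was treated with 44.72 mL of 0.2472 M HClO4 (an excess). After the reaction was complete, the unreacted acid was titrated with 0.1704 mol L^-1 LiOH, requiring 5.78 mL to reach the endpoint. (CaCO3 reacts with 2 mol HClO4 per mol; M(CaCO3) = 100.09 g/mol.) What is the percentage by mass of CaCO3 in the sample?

Total n(HClO4) added = 0.2472 x 0.04472 = 0.01105 mol.
n(LiOH) used = 0.1704 x 0.005780 = 0.0009849 mol, which equals the excess n(HClO4).
So n(HClO4) consumed by the sample = 0.01105 - 0.0009849 = 0.01007 mol.
n(CaCO3) = 0.01007 / 2 = 0.005035 mol.
mass CaCO3 = 0.005035 x 100.09 = 0.5039 g, so %CaCO3 = 0.5039/0.5973 x 100 = 84.4%.

84.4%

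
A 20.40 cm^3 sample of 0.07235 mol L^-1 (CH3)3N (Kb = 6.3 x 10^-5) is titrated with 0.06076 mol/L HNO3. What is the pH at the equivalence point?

n((CH3)3N) = 0.07235 x 0.02040 = 0.001476 mol; V(HNO3) at equivalence = 0.001476/0.06076 = 0.02429 L.
At equivalence the base is fully converted to (CH3)3NH+; total volume = 0.04469 L, so [(CH3)3NH+] = 0.001476/0.04469 = 0.03303 M.
Ka((CH3)3NH+) = Kw/Kb = 1.0e-14 / 6.3 x 10^-5 = 1.59e-10.
[H^+] = sqrt(Ka x [(CH3)3NH+]) = sqrt(1.59e-10 x 0.03303) = 2.29e-6 M.
pH = -log(2.29e-6) = 5.64.

5.64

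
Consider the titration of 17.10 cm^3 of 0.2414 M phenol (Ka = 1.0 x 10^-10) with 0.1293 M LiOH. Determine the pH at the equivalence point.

n(C6H5OH) = 0.2414 x 0.01710 = 0.004128 mol; V(LiOH) at equivalence = 0.004128/0.1293 = 0.03193 L.
At equivalence all the acid is converted to C6H5O-; total volume = 0.01710 + 0.03193 = 0.04903 L, so [C6H5O-] = 0.004128/0.04903 = 0.08420 M.
Kb = Kw/Ka = 1.0e-14 / 1.0 x 10^-10 = 0.000100.
[OH^-] = sqrt(Kb x [C6H5O-]) = sqrt(0.000100 x 0.08420) = 0.00290 M.
pOH = 2.54, so pH = 14.00 - 2.54 = 11.46.

11.46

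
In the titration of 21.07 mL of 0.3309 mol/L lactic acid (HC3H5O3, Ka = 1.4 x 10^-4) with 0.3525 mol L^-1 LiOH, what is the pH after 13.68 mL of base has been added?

4.20

Initial n(HC3H5O3) = 0.3309 x 0.02107 = 0.006972 mol.
n(LiOH) added = 0.3525 x 0.01368 = 0.004822 mol, converting that many moles of HC3H5O3 to C3H5O3-.
Remaining n(HC3H5O3) = 0.002150 mol; n(C3H5O3-) = 0.004822 mol.
By Henderson-Hasselbalch, pH = pKa + log([A^-]/[HA]) = 3.85 + log(0.004822/0.002150) = 3.85 + (+0.35) = 4.20.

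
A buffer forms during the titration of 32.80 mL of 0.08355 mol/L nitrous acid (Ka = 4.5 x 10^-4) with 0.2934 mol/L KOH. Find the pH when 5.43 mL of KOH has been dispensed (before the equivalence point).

Initial n(HNO2) = 0.08355 x 0.03280 = 0.002740 mol.
n(KOH) added = 0.2934 x 0.005430 = 0.001593 mol, converting that many moles of HNO2 to NO2-.
Remaining n(HNO2) = 0.001147 mol; n(NO2-) = 0.001593 mol.
By Henderson-Hasselbalch, pH = pKa + log([A^-]/[HA]) = 3.35 + log(0.001593/0.001147) = 3.35 + (+0.14) = 3.49.

3.49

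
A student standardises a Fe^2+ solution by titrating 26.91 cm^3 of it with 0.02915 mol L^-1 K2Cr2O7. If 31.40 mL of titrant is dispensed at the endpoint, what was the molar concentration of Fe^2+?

n(K2Cr2O7) = 0.02915 x 0.03140 = 0.0009153 mol.
From the balanced equation, 1 mol K2Cr2O7 reacts with 6 mol Fe^2+, so n(Fe^2+) = 0.0009153 x 6/1 = 0.005492 mol.
[Fe^2+] = 0.005492 / 0.02691 L = 0.204 M.

0.204 M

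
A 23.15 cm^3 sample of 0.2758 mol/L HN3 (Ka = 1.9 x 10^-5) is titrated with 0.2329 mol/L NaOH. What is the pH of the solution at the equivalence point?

8.91

n(HN3) = 0.2758 x 0.02315 = 0.006385 mol; V(NaOH) at equivalence = 0.006385/0.2329 = 0.02741 L.
At equivalence all the acid is converted to N3-; total volume = 0.02315 + 0.02741 = 0.05056 L, so [N3-] = 0.006385/0.05056 = 0.1263 M.
Kb = Kw/Ka = 1.0e-14 / 1.9 x 10^-5 = 5.26e-10.
[OH^-] = sqrt(Kb x [N3-]) = sqrt(5.26e-10 x 0.1263) = 8.15e-6 M.
pOH = 5.09, so pH = 14.00 - 5.09 = 8.91.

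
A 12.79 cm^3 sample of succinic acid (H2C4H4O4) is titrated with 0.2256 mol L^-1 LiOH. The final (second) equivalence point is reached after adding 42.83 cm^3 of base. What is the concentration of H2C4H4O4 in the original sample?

0.378 M

n(LiOH) = 0.2256 x 0.04283 = 0.009662 mol.
At the final (second) equivalence point, 2 mol OH^- react per mol H2C4H4O4, so n(H2C4H4O4) = 0.009662 / 2 = 0.004831 mol.
[H2C4H4O4] = 0.004831 / 0.01279 L = 0.378 M.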